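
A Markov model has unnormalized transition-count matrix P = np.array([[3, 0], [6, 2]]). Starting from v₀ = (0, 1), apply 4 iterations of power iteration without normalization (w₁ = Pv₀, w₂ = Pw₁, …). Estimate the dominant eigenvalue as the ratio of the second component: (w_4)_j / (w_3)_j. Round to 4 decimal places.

w1 = Pv₀ = (0, 2)
w2 = Pw1 = (0, 4)
w3 = Pw2 = (0, 8)
w4 = Pw3 = (0, 16)
Ratio at component: 16 / 8 = 2.0000

λ ≈ 2.0000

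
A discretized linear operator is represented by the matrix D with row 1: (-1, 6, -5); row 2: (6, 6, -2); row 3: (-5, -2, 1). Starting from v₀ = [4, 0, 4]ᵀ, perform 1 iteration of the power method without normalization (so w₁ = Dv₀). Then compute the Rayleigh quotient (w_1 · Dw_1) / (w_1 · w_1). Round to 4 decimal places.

w1 = Dv₀ = (-24, 16, -16)
Dw1 = (200, -16, 72)
w1·Dw1 = (-24)·200 + 16·(-16) + (-16)·72 = -6208; w1·w1 = (-24)·(-24) + 16·16 + (-16)·(-16) = 1088
λ ≈ -6208/1088 = -5.7059

-5.7059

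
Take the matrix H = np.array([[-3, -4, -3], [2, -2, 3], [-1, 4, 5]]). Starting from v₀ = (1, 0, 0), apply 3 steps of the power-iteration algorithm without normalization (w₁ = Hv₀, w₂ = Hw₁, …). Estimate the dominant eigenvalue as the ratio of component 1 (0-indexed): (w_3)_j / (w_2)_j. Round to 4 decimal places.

w1 = Hv₀ = ((-3)·1 + (-4)·0 + (-3)·0; 2·1 + (-2)·0 + 3·0; (-1)·1 + 4·0 + 5·0) = (-3, 2, -1)
w2 = Hw1 = ((-3)·(-3) + (-4)·2 + (-3)·(-1); 2·(-3) + (-2)·2 + 3·(-1); (-1)·(-3) + 4·2 + 5·(-1)) = (4, -13, 6)
w3 = Hw2 = (22, 52, -26)
Ratio at component: 52 / -13 = -4.0000

-4.0000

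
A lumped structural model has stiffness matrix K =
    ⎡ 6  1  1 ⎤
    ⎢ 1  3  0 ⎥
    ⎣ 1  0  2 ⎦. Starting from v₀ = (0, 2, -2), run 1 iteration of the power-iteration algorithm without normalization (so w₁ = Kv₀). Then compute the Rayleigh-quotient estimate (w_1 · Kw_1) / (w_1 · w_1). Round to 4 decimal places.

2.6923

w1 = Kv₀ = (6·0 + 1·2 + 1·(-2); 1·0 + 3·2 + 0·(-2); 1·0 + 0·2 + 2·(-2)) = (0, 6, -4)
Kw1 = (2, 18, -8)
w1·Kw1 = 0·2 + 6·18 + (-4)·(-8) = 140; w1·w1 = 0·0 + 6·6 + (-4)·(-4) = 52
λ ≈ 140/52 = 2.6923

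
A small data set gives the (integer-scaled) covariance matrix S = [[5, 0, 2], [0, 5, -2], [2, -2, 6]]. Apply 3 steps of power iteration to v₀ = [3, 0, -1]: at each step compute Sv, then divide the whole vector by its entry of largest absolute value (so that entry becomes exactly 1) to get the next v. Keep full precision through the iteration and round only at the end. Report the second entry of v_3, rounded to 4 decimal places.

0.0163

Sv0 = (13.00000, 2.00000, 0.00000); divide by 13.00000 → v1 = (1.00000, 0.15385, 0.00000)
Sv1 = (5.00000, 0.76923, 1.69231); divide by 5.00000 → v2 = (1.00000, 0.15385, 0.33846)
Sv2 = (5.67692, 0.09231, 3.72308); divide by 5.67692 → v3 = (1.00000, 0.01626, 0.65583)
Requested entry of v3: 6/369 = 0.0163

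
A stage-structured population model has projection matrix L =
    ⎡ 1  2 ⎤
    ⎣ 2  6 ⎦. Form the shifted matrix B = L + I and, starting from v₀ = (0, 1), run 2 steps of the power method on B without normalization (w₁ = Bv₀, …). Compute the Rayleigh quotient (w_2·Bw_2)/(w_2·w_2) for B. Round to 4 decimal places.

μ ≈ 7.7009

B = L + I has rows (2, 2); (2, 7)
w1 = Bv₀ = (2, 7)
w2 = Bw1 = (18, 53)
Bw2 = (142, 407)
w2·Bw2 = 24127; w2·w2 = 3133; μ ≈ 24127/3133 = 7.7009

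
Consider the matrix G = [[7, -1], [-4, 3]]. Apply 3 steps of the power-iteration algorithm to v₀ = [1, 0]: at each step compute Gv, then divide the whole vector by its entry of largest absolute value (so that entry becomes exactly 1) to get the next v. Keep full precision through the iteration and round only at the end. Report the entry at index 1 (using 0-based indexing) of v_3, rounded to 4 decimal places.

Gv0 = (7.00000, -4.00000); divide by 7.00000 → v1 = (1.00000, -0.57143)
Gv1 = (7.57143, -5.71429); divide by 7.57143 → v2 = (1.00000, -0.75472)
Gv2 = (7.75472, -6.26415); divide by 7.75472 → v3 = (1.00000, -0.80779)
Requested entry of v3: -332/411 = -0.8078

-0.8078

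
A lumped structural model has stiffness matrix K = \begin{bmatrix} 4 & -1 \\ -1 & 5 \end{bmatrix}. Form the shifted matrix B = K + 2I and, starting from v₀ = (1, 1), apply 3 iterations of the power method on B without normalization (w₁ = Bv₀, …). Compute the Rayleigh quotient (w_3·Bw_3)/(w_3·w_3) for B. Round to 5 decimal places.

B = K + 2I has rows (6, -1); (-1, 7)
w1 = Bv₀ = (6·1 + (-1)·1; (-1)·1 + 7·1) = (5, 6)
w2 = Bw1 = (6·5 + (-1)·6; (-1)·5 + 7·6) = (24, 37)
w3 = Bw2 = (107, 235)
Bw3 = (407, 1538)
w3·Bw3 = 404979; w3·w3 = 66674; μ ≈ 404979/66674 = 6.07402

6.07402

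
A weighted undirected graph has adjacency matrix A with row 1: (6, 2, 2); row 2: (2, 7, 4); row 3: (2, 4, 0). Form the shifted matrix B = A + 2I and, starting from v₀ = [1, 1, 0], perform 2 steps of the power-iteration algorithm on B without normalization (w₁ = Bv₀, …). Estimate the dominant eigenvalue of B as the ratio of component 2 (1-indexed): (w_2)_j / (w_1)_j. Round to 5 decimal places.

μ ≈ 13.00000

B = A + 2I has rows (8, 2, 2); (2, 9, 4); (2, 4, 2)
w1 = Bv₀ = (8·1 + 2·1 + 2·0; 2·1 + 9·1 + 4·0; 2·1 + 4·1 + 2·0) = (10, 11, 6)
w2 = Bw1 = (8·10 + 2·11 + 2·6; 2·10 + 9·11 + 4·6; 2·10 + 4·11 + 2·6) = (114, 143, 76)
Ratio: 143/11 = 13.00000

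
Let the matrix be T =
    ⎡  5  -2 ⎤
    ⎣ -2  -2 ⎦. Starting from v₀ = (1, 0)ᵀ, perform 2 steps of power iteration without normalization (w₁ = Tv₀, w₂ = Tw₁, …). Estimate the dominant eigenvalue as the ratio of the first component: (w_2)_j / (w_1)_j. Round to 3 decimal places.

w1 = Tv₀ = (5, -2)
w2 = Tw1 = (29, -6)
Ratio at component: 29 / 5 = 5.800

λ ≈ 5.800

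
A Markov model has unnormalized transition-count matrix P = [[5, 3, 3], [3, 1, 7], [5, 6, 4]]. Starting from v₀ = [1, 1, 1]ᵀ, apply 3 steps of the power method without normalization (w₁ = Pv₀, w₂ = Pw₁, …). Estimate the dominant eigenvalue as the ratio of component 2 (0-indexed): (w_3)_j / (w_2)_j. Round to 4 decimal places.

12.6133

w1 = Pv₀ = (11, 11, 15)
w2 = Pw1 = (133, 149, 181)
w3 = Pw2 = (1655, 1815, 2283)
Ratio at component: 2283 / 181 = 12.6133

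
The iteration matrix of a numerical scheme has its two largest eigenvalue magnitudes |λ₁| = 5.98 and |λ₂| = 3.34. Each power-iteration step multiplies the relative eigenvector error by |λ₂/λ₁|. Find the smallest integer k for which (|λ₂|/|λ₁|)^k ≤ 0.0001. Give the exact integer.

|λ₂/λ₁| = 3.34/5.98 = 0.55853
Need k ≥ ln(0.0001) / ln(0.55853) = -9.2103 / -0.5824 ≈ 15.813
Smallest integer k satisfying the bound: 16

16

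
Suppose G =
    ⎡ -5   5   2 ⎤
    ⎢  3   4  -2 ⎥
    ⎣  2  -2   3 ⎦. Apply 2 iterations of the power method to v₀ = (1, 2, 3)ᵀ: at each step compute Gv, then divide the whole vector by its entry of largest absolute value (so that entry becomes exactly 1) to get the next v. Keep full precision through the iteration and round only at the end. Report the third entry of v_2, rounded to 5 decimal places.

0.84615

Gv0 = (11.000000, 5.000000, 7.000000); divide by 11.000000 → v1 = (1.000000, 0.454545, 0.636364)
Gv1 = (-1.454545, 3.545455, 3.000000); divide by 3.545455 → v2 = (-0.410256, 1.000000, 0.846154)
Requested entry of v2: 33/39 = 0.84615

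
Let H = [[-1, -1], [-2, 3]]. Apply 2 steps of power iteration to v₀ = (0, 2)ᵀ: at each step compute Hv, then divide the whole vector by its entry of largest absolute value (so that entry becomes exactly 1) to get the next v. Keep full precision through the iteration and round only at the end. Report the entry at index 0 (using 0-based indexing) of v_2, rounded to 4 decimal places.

-0.1818

Hv0 = (-2.00000, 6.00000); divide by 6.00000 → v1 = (-0.33333, 1.00000)
Hv1 = (-0.66667, 3.66667); divide by 3.66667 → v2 = (-0.18182, 1.00000)
Requested entry of v2: -4/22 = -0.1818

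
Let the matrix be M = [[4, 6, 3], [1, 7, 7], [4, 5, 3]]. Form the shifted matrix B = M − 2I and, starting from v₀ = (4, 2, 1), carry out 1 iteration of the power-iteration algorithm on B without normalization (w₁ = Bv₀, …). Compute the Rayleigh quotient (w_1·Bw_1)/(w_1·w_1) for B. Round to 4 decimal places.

μ ≈ 10.9029

B = M − 2I has rows (2, 6, 3); (1, 5, 7); (4, 5, 1)
w1 = Bv₀ = (2·4 + 6·2 + 3·1; 1·4 + 5·2 + 7·1; 4·4 + 5·2 + 1·1) = (23, 21, 27)
Bw1 = (253, 317, 224)
w1·Bw1 = 18524; w1·w1 = 1699; μ ≈ 18524/1699 = 10.9029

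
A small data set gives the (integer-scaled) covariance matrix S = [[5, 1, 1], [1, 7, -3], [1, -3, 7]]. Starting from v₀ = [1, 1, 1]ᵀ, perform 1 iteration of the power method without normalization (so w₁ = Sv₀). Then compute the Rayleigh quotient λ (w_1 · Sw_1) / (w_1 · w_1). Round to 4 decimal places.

w1 = Sv₀ = (5·1 + 1·1 + 1·1; 1·1 + 7·1 + (-3)·1; 1·1 + (-3)·1 + 7·1) = (7, 5, 5)
Sw1 = (45, 27, 27)
w1·Sw1 = 7·45 + 5·27 + 5·27 = 585; w1·w1 = 7·7 + 5·5 + 5·5 = 99
λ ≈ 585/99 = 5.9091

λ ≈ 5.9091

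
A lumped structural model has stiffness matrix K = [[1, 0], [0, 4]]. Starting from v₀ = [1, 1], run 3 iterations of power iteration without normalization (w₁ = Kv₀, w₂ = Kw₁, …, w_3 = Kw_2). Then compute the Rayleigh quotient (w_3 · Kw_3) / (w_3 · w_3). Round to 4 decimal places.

w1 = Kv₀ = (1, 4)
w2 = Kw1 = (1, 16)
w3 = Kw2 = (1, 64)
Kw3 = (1, 256)
w3·Kw3 = 1·1 + 64·256 = 16385; w3·w3 = 1·1 + 64·64 = 4097
λ ≈ 16385/4097 = 3.9993

3.9993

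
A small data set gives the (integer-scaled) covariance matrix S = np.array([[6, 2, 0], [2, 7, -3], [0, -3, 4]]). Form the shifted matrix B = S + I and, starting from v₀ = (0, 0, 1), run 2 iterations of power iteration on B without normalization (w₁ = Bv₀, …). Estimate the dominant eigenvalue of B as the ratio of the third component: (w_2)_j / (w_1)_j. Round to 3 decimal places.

B = S + I has rows (7, 2, 0); (2, 8, -3); (0, -3, 5)
w1 = Bv₀ = (7·0 + 2·0 + 0·1; 2·0 + 8·0 + (-3)·1; 0·0 + (-3)·0 + 5·1) = (0, -3, 5)
w2 = Bw1 = (7·0 + 2·(-3) + 0·5; 2·0 + 8·(-3) + (-3)·5; 0·0 + (-3)·(-3) + 5·5) = (-6, -39, 34)
Ratio: 34/5 = 6.800

μ ≈ 6.800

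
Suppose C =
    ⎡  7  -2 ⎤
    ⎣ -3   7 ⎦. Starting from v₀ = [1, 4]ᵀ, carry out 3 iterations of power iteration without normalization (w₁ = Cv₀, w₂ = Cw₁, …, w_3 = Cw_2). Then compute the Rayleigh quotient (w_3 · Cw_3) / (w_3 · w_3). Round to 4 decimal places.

9.0750

w1 = Cv₀ = (7·1 + (-2)·4; (-3)·1 + 7·4) = (-1, 25)
w2 = Cw1 = (7·(-1) + (-2)·25; (-3)·(-1) + 7·25) = (-57, 178)
w3 = Cw2 = (-755, 1417)
Cw3 = (-8119, 12184)
w3·Cw3 = (-755)·(-8119) + 1417·12184 = 23394573; w3·w3 = (-755)·(-755) + 1417·1417 = 2577914
λ ≈ 23394573/2577914 = 9.0750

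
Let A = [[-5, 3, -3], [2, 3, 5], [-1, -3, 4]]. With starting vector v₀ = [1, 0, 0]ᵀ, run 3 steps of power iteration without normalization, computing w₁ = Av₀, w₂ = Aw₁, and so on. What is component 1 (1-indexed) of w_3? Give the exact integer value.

-182

w1 = Av₀ = ((-5)·1 + 3·0 + (-3)·0; 2·1 + 3·0 + 5·0; (-1)·1 + (-3)·0 + 4·0) = (-5, 2, -1)
w2 = Aw1 = ((-5)·(-5) + 3·2 + (-3)·(-1); 2·(-5) + 3·2 + 5·(-1); (-1)·(-5) + (-3)·2 + 4·(-1)) = (34, -9, -5)
w3 = Aw2 = (-182, 16, -27)
The requested component of w3 is -182.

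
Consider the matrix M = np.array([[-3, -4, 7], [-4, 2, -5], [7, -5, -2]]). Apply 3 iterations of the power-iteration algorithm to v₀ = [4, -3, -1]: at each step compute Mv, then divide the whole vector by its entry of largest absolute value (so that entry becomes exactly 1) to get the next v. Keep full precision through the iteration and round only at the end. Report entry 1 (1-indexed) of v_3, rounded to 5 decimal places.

Mv0 = (-7.000000, -17.000000, 45.000000); divide by 45.000000 → v1 = (-0.155556, -0.377778, 1.000000)
Mv1 = (8.977778, -5.133333, -1.200000); divide by 8.977778 → v2 = (1.000000, -0.571782, -0.133663)
Mv2 = (-1.648515, -4.475248, 10.126238); divide by 10.126238 → v3 = (-0.162796, -0.441946, 1.000000)
Requested entry of v3: -666/4091 = -0.16280

-0.16280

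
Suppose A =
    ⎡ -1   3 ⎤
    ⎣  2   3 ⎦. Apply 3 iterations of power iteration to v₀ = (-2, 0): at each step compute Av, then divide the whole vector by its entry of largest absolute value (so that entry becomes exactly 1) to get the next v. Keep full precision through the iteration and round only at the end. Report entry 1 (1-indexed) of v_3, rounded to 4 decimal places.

0.1923

Av0 = (2.00000, -4.00000); divide by -4.00000 → v1 = (-0.50000, 1.00000)
Av1 = (3.50000, 2.00000); divide by 3.50000 → v2 = (1.00000, 0.57143)
Av2 = (0.71429, 3.71429); divide by 3.71429 → v3 = (0.19231, 1.00000)
Requested entry of v3: -10/-52 = 0.1923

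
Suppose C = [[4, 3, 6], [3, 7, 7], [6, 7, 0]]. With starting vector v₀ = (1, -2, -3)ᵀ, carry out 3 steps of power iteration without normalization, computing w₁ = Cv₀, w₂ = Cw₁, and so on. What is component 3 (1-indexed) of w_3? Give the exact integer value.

w1 = Cv₀ = (-20, -32, -8)
w2 = Cw1 = (-224, -340, -344)
w3 = Cw2 = (-3980, -5460, -3724)
The requested component of w3 is -3724.

-3724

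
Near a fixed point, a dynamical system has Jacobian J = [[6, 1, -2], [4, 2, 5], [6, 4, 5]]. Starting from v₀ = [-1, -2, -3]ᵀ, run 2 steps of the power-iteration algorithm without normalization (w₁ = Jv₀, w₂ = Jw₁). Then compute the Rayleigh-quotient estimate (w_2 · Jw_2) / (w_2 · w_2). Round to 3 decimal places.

7.760

w1 = Jv₀ = (6·(-1) + 1·(-2) + (-2)·(-3); 4·(-1) + 2·(-2) + 5·(-3); 6·(-1) + 4·(-2) + 5·(-3)) = (-2, -23, -29)
w2 = Jw1 = (6·(-2) + 1·(-23) + (-2)·(-29); 4·(-2) + 2·(-23) + 5·(-29); 6·(-2) + 4·(-23) + 5·(-29)) = (23, -199, -249)
Jw2 = (437, -1551, -1903)
w2·Jw2 = 23·437 + (-199)·(-1551) + (-249)·(-1903) = 792547; w2·w2 = 23·23 + (-199)·(-199) + (-249)·(-249) = 102131
λ ≈ 792547/102131 = 7.760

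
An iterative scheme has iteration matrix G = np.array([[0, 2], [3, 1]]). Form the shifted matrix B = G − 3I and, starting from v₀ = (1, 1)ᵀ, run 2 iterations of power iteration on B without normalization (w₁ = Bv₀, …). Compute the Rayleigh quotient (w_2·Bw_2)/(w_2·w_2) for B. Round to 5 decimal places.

B = G − 3I has rows (-3, 2); (3, -2)
w1 = Bv₀ = (-1, 1)
w2 = Bw1 = (5, -5)
Bw2 = (-25, 25)
w2·Bw2 = -250; w2·w2 = 50; μ ≈ -250/50 = -5.00000

μ ≈ -5.00000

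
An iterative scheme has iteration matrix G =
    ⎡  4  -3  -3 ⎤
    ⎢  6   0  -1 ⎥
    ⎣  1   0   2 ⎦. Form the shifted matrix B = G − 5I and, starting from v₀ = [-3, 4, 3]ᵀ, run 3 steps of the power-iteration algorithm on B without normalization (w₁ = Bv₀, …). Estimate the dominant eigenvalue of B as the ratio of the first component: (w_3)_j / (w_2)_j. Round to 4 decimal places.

B = G − 5I has rows (-1, -3, -3); (6, -5, -1); (1, 0, -3)
w1 = Bv₀ = (-18, -41, -12)
w2 = Bw1 = (177, 109, 18)
w3 = Bw2 = (-558, 499, 123)
Ratio: -558/177 = -3.1525

μ ≈ -3.1525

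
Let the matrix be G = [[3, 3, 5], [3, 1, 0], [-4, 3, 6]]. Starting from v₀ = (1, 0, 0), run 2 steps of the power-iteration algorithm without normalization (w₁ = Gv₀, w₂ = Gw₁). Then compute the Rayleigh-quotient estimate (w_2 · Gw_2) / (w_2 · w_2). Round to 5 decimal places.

w1 = Gv₀ = (3, 3, -4)
w2 = Gw1 = (-2, 12, -27)
Gw2 = (-105, 6, -118)
w2·Gw2 = (-2)·(-105) + 12·6 + (-27)·(-118) = 3468; w2·w2 = (-2)·(-2) + 12·12 + (-27)·(-27) = 877
λ ≈ 3468/877 = 3.95439

3.95439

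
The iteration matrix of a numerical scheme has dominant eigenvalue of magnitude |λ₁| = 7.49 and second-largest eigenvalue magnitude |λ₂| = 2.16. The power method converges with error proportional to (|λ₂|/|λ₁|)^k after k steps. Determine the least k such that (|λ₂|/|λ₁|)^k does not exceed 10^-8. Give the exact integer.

|λ₂/λ₁| = 2.16/7.49 = 0.28838
Need k ≥ ln(10^-8) / ln(0.28838) = -18.4207 / -1.2435 ≈ 14.814
Smallest integer k satisfying the bound: 15

15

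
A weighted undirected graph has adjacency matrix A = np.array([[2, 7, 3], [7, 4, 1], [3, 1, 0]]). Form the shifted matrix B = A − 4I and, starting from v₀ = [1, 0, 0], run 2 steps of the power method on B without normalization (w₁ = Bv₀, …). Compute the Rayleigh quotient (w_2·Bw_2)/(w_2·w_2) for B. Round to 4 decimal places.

B = A − 4I has rows (-2, 7, 3); (7, 0, 1); (3, 1, -4)
w1 = Bv₀ = (-2, 7, 3)
w2 = Bw1 = (62, -11, -11)
Bw2 = (-234, 423, 219)
w2·Bw2 = -21570; w2·w2 = 4086; μ ≈ -21570/4086 = -5.2790

-5.2790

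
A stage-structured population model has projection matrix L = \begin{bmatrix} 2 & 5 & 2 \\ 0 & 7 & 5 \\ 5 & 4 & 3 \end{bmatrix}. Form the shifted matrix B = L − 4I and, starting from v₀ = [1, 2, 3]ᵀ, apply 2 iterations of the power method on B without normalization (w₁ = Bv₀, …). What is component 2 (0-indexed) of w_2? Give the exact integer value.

144

B = L − 4I has rows (-2, 5, 2); (0, 3, 5); (5, 4, -1)
w1 = Bv₀ = (14, 21, 10)
w2 = Bw1 = (97, 113, 144)
Requested component of w2: 144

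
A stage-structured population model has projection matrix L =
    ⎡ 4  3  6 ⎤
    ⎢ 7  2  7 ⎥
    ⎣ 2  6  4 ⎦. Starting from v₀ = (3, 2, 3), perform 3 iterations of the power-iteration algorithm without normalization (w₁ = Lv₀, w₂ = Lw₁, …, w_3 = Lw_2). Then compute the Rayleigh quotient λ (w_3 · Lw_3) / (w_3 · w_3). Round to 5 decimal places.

w1 = Lv₀ = (36, 46, 30)
w2 = Lw1 = (462, 554, 468)
w3 = Lw2 = (6318, 7618, 6120)
Lw3 = (84846, 102302, 82824)
w3·Lw3 = 6318·84846 + 7618·102302 + 6120·82824 = 1822276544; w3·w3 = 6318·6318 + 7618·7618 + 6120·6120 = 135405448
λ ≈ 1822276544/135405448 = 13.45793

13.45793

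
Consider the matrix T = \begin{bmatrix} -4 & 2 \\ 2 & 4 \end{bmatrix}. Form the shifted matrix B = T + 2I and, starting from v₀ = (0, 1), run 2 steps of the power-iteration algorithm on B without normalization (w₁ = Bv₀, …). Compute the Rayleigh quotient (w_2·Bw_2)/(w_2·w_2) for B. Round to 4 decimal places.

B = T + 2I has rows (-2, 2); (2, 6)
w1 = Bv₀ = ((-2)·0 + 2·1; 2·0 + 6·1) = (2, 6)
w2 = Bw1 = ((-2)·2 + 2·6; 2·2 + 6·6) = (8, 40)
Bw2 = (64, 256)
w2·Bw2 = 10752; w2·w2 = 1664; μ ≈ 10752/1664 = 6.4615

μ ≈ 6.4615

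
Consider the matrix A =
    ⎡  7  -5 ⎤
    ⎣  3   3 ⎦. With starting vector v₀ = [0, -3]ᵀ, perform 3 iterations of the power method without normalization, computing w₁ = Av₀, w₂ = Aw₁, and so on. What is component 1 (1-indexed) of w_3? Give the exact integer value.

960

w1 = Av₀ = (15, -9)
w2 = Aw1 = (150, 18)
w3 = Aw2 = (960, 504)
The requested component of w3 is 960.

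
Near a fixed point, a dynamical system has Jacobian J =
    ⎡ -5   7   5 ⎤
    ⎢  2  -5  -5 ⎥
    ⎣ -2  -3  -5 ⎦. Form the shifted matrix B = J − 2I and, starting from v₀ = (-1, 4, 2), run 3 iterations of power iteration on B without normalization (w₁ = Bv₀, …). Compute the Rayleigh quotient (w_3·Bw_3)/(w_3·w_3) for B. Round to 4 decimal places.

B = J − 2I has rows (-7, 7, 5); (2, -7, -5); (-2, -3, -7)
w1 = Bv₀ = (45, -40, -24)
w2 = Bw1 = (-715, 490, 198)
w3 = Bw2 = (9425, -5850, -1426)
Bw3 = (-114055, 66930, 8682)
w3·Bw3 = -1478889407; w3·w3 = 125086601; μ ≈ -1478889407/125086601 = -11.8229

-11.8229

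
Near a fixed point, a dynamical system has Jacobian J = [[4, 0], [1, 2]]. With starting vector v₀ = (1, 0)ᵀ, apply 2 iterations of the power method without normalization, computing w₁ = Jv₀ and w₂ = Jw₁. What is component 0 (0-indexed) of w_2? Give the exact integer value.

16

w1 = Jv₀ = (4, 1)
w2 = Jw1 = (16, 6)
The requested component of w2 is 16.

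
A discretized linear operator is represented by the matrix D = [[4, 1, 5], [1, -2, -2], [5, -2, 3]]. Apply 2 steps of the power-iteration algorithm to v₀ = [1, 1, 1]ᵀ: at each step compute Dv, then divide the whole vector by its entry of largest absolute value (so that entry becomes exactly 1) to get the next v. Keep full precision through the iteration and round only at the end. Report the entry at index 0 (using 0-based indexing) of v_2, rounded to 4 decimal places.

Dv0 = (10.00000, -3.00000, 6.00000); divide by 10.00000 → v1 = (1.00000, -0.30000, 0.60000)
Dv1 = (6.70000, 0.40000, 7.40000); divide by 7.40000 → v2 = (0.90541, 0.05405, 1.00000)
Requested entry of v2: 67/74 = 0.9054

0.9054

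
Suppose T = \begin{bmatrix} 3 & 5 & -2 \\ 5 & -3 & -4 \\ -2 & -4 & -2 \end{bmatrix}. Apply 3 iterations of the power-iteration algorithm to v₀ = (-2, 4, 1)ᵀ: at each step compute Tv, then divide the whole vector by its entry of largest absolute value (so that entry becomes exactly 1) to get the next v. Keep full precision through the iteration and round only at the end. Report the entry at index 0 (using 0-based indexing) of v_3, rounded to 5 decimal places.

Tv0 = (12.000000, -26.000000, -14.000000); divide by -26.000000 → v1 = (-0.461538, 1.000000, 0.538462)
Tv1 = (2.538462, -7.461538, -4.153846); divide by -7.461538 → v2 = (-0.340206, 1.000000, 0.556701)
Tv2 = (2.865979, -6.927835, -4.432990); divide by -6.927835 → v3 = (-0.413690, 1.000000, 0.639881)
Requested entry of v3: 556/-1344 = -0.41369

-0.41369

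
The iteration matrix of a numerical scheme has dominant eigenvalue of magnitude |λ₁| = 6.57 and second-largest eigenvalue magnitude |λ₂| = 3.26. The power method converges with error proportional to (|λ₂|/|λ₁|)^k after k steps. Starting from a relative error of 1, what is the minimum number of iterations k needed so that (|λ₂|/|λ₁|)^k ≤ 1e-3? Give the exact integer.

|λ₂/λ₁| = 3.26/6.57 = 0.49619
Need k ≥ ln(1e-3) / ln(0.49619) = -6.9078 / -0.7008 ≈ 9.857
Smallest integer k satisfying the bound: 10

10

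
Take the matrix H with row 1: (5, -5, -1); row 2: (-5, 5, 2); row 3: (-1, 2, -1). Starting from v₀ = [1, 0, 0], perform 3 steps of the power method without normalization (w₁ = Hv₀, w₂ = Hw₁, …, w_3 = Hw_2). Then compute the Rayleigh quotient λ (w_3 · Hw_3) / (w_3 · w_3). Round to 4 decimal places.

w1 = Hv₀ = (5·1 + (-5)·0 + (-1)·0; (-5)·1 + 5·0 + 2·0; (-1)·1 + 2·0 + (-1)·0) = (5, -5, -1)
w2 = Hw1 = (5·5 + (-5)·(-5) + (-1)·(-1); (-5)·5 + 5·(-5) + 2·(-1); (-1)·5 + 2·(-5) + (-1)·(-1)) = (51, -52, -14)
w3 = Hw2 = (529, -543, -141)
Hw3 = (5501, -5642, -1474)
w3·Hw3 = 529·5501 + (-543)·(-5642) + (-141)·(-1474) = 6181469; w3·w3 = 529·529 + (-543)·(-543) + (-141)·(-141) = 594571
λ ≈ 6181469/594571 = 10.3965

10.3965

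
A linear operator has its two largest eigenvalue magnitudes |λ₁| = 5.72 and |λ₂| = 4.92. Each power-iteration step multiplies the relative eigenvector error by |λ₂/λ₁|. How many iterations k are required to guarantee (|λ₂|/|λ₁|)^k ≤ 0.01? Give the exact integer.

|λ₂/λ₁| = 4.92/5.72 = 0.86014
Need k ≥ ln(0.01) / ln(0.86014) = -4.6052 / -0.1507 ≈ 30.567
Smallest integer k satisfying the bound: 31

31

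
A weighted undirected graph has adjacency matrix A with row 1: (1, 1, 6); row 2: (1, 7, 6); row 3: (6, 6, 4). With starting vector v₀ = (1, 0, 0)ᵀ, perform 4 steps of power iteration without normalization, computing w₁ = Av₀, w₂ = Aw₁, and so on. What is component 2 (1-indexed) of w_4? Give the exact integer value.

8048

w1 = Av₀ = (1·1 + 1·0 + 6·0; 1·1 + 7·0 + 6·0; 6·1 + 6·0 + 4·0) = (1, 1, 6)
w2 = Aw1 = (1·1 + 1·1 + 6·6; 1·1 + 7·1 + 6·6; 6·1 + 6·1 + 4·6) = (38, 44, 36)
w3 = Aw2 = (298, 562, 636)
w4 = Aw3 = (4676, 8048, 7704)
The requested component of w4 is 8048.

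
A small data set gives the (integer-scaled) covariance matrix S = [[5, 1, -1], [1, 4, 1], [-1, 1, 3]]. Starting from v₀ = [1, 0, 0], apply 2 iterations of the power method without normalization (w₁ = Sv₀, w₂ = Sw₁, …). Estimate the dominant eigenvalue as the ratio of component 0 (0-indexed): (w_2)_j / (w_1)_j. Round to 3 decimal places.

w1 = Sv₀ = (5·1 + 1·0 + (-1)·0; 1·1 + 4·0 + 1·0; (-1)·1 + 1·0 + 3·0) = (5, 1, -1)
w2 = Sw1 = (5·5 + 1·1 + (-1)·(-1); 1·5 + 4·1 + 1·(-1); (-1)·5 + 1·1 + 3·(-1)) = (27, 8, -7)
Ratio at component: 27 / 5 = 5.400

5.400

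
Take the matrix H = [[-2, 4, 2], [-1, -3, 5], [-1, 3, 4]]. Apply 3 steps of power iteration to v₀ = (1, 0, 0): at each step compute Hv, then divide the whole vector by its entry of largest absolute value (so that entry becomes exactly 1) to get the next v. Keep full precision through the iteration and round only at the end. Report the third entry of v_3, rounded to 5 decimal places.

0.78261

Hv0 = (-2.000000, -1.000000, -1.000000); divide by -2.000000 → v1 = (1.000000, 0.500000, 0.500000)
Hv1 = (1.000000, 0.000000, 2.500000); divide by 2.500000 → v2 = (0.400000, 0.000000, 1.000000)
Hv2 = (1.200000, 4.600000, 3.600000); divide by 4.600000 → v3 = (0.260870, 1.000000, 0.782609)
Requested entry of v3: -18/-23 = 0.78261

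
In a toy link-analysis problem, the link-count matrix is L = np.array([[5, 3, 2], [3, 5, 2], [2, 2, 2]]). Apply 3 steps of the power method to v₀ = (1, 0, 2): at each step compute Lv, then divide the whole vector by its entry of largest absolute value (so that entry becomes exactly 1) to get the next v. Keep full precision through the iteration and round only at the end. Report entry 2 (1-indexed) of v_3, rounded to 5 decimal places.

Lv0 = (9.000000, 7.000000, 6.000000); divide by 9.000000 → v1 = (1.000000, 0.777778, 0.666667)
Lv1 = (8.666667, 8.222222, 4.888889); divide by 8.666667 → v2 = (1.000000, 0.948718, 0.564103)
Lv2 = (8.974359, 8.871795, 5.025641); divide by 8.974359 → v3 = (1.000000, 0.988571, 0.560000)
Requested entry of v3: 692/700 = 0.98857

0.98857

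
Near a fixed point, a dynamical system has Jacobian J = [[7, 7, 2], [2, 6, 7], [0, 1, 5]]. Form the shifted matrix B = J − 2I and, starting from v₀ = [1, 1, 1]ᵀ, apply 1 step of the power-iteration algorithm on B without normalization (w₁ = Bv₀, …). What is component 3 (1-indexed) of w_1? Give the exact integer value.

4

B = J − 2I has rows (5, 7, 2); (2, 4, 7); (0, 1, 3)
w1 = Bv₀ = (14, 13, 4)
Requested component of w1: 4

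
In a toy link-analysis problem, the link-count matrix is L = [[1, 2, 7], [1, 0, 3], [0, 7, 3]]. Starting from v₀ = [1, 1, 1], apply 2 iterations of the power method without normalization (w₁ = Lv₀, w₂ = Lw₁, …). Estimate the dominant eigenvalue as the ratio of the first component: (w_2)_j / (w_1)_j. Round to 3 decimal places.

8.800

w1 = Lv₀ = (1·1 + 2·1 + 7·1; 1·1 + 0·1 + 3·1; 0·1 + 7·1 + 3·1) = (10, 4, 10)
w2 = Lw1 = (1·10 + 2·4 + 7·10; 1·10 + 0·4 + 3·10; 0·10 + 7·4 + 3·10) = (88, 40, 58)
Ratio at component: 88 / 10 = 8.800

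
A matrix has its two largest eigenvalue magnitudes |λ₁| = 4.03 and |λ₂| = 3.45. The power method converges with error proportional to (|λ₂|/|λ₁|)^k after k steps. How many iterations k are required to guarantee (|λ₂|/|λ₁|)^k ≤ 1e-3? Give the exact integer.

|λ₂/λ₁| = 3.45/4.03 = 0.85608
Need k ≥ ln(1e-3) / ln(0.85608) = -6.9078 / -0.1554 ≈ 44.454
Smallest integer k satisfying the bound: 45

45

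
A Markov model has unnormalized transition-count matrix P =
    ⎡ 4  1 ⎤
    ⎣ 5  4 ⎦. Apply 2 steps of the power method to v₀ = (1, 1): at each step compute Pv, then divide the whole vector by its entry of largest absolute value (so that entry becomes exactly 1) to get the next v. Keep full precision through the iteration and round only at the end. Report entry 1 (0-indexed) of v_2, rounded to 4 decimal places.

1.0000

Pv0 = (5.00000, 9.00000); divide by 9.00000 → v1 = (0.55556, 1.00000)
Pv1 = (3.22222, 6.77778); divide by 6.77778 → v2 = (0.47541, 1.00000)
Requested entry of v2: 61/61 = 1.0000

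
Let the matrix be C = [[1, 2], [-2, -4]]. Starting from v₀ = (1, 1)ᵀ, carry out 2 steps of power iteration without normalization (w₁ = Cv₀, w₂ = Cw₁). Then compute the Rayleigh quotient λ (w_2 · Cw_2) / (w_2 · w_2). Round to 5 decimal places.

-3.00000

w1 = Cv₀ = (3, -6)
w2 = Cw1 = (-9, 18)
Cw2 = (27, -54)
w2·Cw2 = (-9)·27 + 18·(-54) = -1215; w2·w2 = (-9)·(-9) + 18·18 = 405
λ ≈ -1215/405 = -3.00000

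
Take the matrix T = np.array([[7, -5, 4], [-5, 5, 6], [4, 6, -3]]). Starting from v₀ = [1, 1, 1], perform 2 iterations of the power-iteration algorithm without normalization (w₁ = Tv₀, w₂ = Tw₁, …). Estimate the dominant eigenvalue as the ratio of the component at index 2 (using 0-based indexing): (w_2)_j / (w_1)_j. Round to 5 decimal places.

5.57143

w1 = Tv₀ = (7·1 + (-5)·1 + 4·1; (-5)·1 + 5·1 + 6·1; 4·1 + 6·1 + (-3)·1) = (6, 6, 7)
w2 = Tw1 = (7·6 + (-5)·6 + 4·7; (-5)·6 + 5·6 + 6·7; 4·6 + 6·6 + (-3)·7) = (40, 42, 39)
Ratio at component: 39 / 7 = 5.57143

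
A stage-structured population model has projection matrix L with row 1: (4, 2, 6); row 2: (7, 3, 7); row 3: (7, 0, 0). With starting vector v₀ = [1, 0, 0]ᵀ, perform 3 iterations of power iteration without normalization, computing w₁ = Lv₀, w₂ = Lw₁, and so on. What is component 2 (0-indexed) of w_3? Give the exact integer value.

w1 = Lv₀ = (4·1 + 2·0 + 6·0; 7·1 + 3·0 + 7·0; 7·1 + 0·0 + 0·0) = (4, 7, 7)
w2 = Lw1 = (4·4 + 2·7 + 6·7; 7·4 + 3·7 + 7·7; 7·4 + 0·7 + 0·7) = (72, 98, 28)
w3 = Lw2 = (652, 994, 504)
The requested component of w3 is 504.

504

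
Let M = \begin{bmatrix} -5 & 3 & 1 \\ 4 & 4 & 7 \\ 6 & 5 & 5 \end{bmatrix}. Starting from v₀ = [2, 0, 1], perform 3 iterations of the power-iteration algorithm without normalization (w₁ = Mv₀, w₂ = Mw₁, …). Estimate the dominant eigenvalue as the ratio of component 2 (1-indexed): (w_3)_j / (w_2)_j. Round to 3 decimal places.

w1 = Mv₀ = (-9, 15, 17)
w2 = Mw1 = (107, 143, 106)
w3 = Mw2 = (0, 1742, 1887)
Ratio at component: 1742 / 143 = 12.182

λ ≈ 12.182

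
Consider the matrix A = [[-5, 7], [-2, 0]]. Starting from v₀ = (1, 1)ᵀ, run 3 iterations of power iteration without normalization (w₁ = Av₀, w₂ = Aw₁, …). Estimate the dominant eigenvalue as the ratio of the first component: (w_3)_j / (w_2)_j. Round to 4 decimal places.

λ ≈ -3.8333

w1 = Av₀ = (2, -2)
w2 = Aw1 = (-24, -4)
w3 = Aw2 = (92, 48)
Ratio at component: 92 / -24 = -3.8333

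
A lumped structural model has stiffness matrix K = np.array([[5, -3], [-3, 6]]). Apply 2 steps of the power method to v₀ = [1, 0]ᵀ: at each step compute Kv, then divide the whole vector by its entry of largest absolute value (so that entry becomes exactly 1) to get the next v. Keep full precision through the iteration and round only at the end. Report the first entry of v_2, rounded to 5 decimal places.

1.00000

Kv0 = (5.000000, -3.000000); divide by 5.000000 → v1 = (1.000000, -0.600000)
Kv1 = (6.800000, -6.600000); divide by 6.800000 → v2 = (1.000000, -0.970588)
Requested entry of v2: 34/34 = 1.00000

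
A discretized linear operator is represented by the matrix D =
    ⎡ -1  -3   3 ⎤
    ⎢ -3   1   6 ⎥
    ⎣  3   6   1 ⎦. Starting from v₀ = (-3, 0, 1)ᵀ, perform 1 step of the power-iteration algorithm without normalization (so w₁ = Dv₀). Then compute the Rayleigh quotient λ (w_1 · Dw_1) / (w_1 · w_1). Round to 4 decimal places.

w1 = Dv₀ = ((-1)·(-3) + (-3)·0 + 3·1; (-3)·(-3) + 1·0 + 6·1; 3·(-3) + 6·0 + 1·1) = (6, 15, -8)
Dw1 = (-75, -51, 100)
w1·Dw1 = 6·(-75) + 15·(-51) + (-8)·100 = -2015; w1·w1 = 6·6 + 15·15 + (-8)·(-8) = 325
λ ≈ -2015/325 = -6.2000

-6.2000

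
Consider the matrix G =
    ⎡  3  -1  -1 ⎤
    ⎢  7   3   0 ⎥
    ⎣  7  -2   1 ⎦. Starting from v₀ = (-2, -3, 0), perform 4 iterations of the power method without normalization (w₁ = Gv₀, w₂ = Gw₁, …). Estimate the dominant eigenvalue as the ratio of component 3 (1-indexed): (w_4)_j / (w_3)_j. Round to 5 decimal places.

λ ≈ 4.43305

w1 = Gv₀ = (3·(-2) + (-1)·(-3) + (-1)·0; 7·(-2) + 3·(-3) + 0·0; 7·(-2) + (-2)·(-3) + 1·0) = (-3, -23, -8)
w2 = Gw1 = (3·(-3) + (-1)·(-23) + (-1)·(-8); 7·(-3) + 3·(-23) + 0·(-8); 7·(-3) + (-2)·(-23) + 1·(-8)) = (22, -90, 17)
w3 = Gw2 = (139, -116, 351)
w4 = Gw3 = (182, 625, 1556)
Ratio at component: 1556 / 351 = 4.43305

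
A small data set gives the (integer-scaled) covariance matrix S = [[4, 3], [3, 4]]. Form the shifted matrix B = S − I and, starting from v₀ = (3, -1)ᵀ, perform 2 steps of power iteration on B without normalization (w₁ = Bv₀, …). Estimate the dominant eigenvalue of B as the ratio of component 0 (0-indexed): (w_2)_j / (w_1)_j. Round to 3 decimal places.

μ ≈ 6.000

B = S − I has rows (3, 3); (3, 3)
w1 = Bv₀ = (6, 6)
w2 = Bw1 = (36, 36)
Ratio: 36/6 = 6.000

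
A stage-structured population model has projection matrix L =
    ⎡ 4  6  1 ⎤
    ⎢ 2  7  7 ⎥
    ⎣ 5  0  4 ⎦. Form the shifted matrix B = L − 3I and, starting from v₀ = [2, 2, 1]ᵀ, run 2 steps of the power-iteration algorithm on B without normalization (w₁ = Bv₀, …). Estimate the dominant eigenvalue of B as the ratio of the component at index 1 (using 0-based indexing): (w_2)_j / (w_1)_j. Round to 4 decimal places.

9.6316

B = L − 3I has rows (1, 6, 1); (2, 4, 7); (5, 0, 1)
w1 = Bv₀ = (1·2 + 6·2 + 1·1; 2·2 + 4·2 + 7·1; 5·2 + 0·2 + 1·1) = (15, 19, 11)
w2 = Bw1 = (1·15 + 6·19 + 1·11; 2·15 + 4·19 + 7·11; 5·15 + 0·19 + 1·11) = (140, 183, 86)
Ratio: 183/19 = 9.6316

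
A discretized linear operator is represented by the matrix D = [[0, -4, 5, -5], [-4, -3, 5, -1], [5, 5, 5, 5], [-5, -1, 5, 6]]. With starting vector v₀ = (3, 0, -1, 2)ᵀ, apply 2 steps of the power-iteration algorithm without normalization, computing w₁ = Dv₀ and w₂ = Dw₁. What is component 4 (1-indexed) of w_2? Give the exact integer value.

w1 = Dv₀ = (0·3 + (-4)·0 + 5·(-1) + (-5)·2; (-4)·3 + (-3)·0 + 5·(-1) + (-1)·2; 5·3 + 5·0 + 5·(-1) + 5·2; (-5)·3 + (-1)·0 + 5·(-1) + 6·2) = (-15, -19, 20, -8)
w2 = Dw1 = (0·(-15) + (-4)·(-19) + 5·20 + (-5)·(-8); (-4)·(-15) + (-3)·(-19) + 5·20 + (-1)·(-8); 5·(-15) + 5·(-19) + 5·20 + 5·(-8); (-5)·(-15) + (-1)·(-19) + 5·20 + 6·(-8)) = (216, 225, -110, 146)
The requested component of w2 is 146.

146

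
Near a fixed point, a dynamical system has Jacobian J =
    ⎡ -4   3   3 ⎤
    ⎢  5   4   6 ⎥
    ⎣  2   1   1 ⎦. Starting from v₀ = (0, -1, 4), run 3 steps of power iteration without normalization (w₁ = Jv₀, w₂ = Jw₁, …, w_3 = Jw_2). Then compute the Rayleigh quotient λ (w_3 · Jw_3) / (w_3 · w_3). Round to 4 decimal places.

w1 = Jv₀ = ((-4)·0 + 3·(-1) + 3·4; 5·0 + 4·(-1) + 6·4; 2·0 + 1·(-1) + 1·4) = (9, 20, 3)
w2 = Jw1 = ((-4)·9 + 3·20 + 3·3; 5·9 + 4·20 + 6·3; 2·9 + 1·20 + 1·3) = (33, 143, 41)
w3 = Jw2 = (420, 983, 250)
Jw3 = (2019, 7532, 2073)
w3·Jw3 = 420·2019 + 983·7532 + 250·2073 = 8770186; w3·w3 = 420·420 + 983·983 + 250·250 = 1205189
λ ≈ 8770186/1205189 = 7.2770

7.2770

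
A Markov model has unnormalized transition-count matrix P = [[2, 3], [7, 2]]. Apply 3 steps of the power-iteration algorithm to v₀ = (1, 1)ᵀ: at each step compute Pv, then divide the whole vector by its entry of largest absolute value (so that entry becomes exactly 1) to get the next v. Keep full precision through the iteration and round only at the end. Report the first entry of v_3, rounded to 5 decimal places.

0.63836

Pv0 = (5.000000, 9.000000); divide by 9.000000 → v1 = (0.555556, 1.000000)
Pv1 = (4.111111, 5.888889); divide by 5.888889 → v2 = (0.698113, 1.000000)
Pv2 = (4.396226, 6.886792); divide by 6.886792 → v3 = (0.638356, 1.000000)
Requested entry of v3: 233/365 = 0.63836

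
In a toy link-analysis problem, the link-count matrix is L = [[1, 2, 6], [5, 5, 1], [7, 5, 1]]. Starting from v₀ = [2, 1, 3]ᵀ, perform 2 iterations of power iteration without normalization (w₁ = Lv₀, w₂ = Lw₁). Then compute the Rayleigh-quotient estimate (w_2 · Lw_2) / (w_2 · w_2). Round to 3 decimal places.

w1 = Lv₀ = (1·2 + 2·1 + 6·3; 5·2 + 5·1 + 1·3; 7·2 + 5·1 + 1·3) = (22, 18, 22)
w2 = Lw1 = (1·22 + 2·18 + 6·22; 5·22 + 5·18 + 1·22; 7·22 + 5·18 + 1·22) = (190, 222, 266)
Lw2 = (2230, 2326, 2706)
w2·Lw2 = 190·2230 + 222·2326 + 266·2706 = 1659868; w2·w2 = 190·190 + 222·222 + 266·266 = 156140
λ ≈ 1659868/156140 = 10.631

10.631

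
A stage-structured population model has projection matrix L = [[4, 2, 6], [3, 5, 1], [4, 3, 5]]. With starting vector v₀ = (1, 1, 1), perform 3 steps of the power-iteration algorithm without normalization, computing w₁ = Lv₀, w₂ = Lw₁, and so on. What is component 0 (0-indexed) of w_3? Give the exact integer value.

w1 = Lv₀ = (12, 9, 12)
w2 = Lw1 = (138, 93, 135)
w3 = Lw2 = (1548, 1014, 1506)
The requested component of w3 is 1548.

1548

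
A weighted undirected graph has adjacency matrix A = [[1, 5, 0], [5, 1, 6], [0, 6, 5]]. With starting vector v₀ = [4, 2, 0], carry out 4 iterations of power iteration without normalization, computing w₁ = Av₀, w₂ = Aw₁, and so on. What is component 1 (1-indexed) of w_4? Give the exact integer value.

w1 = Av₀ = (1·4 + 5·2 + 0·0; 5·4 + 1·2 + 6·0; 0·4 + 6·2 + 5·0) = (14, 22, 12)
w2 = Aw1 = (1·14 + 5·22 + 0·12; 5·14 + 1·22 + 6·12; 0·14 + 6·22 + 5·12) = (124, 164, 192)
w3 = Aw2 = (944, 1936, 1944)
w4 = Aw3 = (10624, 18320, 21336)
The requested component of w4 is 10624.

10624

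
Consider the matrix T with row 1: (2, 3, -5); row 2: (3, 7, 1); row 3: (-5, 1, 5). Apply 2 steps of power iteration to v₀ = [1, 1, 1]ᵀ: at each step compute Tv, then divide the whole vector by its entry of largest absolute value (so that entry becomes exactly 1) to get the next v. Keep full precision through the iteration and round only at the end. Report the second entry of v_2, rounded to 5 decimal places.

1.00000

Tv0 = (0.000000, 11.000000, 1.000000); divide by 11.000000 → v1 = (0.000000, 1.000000, 0.090909)
Tv1 = (2.545455, 7.090909, 1.454545); divide by 7.090909 → v2 = (0.358974, 1.000000, 0.205128)
Requested entry of v2: 78/78 = 1.00000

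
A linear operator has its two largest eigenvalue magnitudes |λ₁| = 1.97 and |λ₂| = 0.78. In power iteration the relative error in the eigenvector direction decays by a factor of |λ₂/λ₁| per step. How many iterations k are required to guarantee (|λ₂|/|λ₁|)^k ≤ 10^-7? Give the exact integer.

18

|λ₂/λ₁| = 0.78/1.97 = 0.39594
Need k ≥ ln(10^-7) / ln(0.39594) = -16.1181 / -0.9265 ≈ 17.397
Smallest integer k satisfying the bound: 18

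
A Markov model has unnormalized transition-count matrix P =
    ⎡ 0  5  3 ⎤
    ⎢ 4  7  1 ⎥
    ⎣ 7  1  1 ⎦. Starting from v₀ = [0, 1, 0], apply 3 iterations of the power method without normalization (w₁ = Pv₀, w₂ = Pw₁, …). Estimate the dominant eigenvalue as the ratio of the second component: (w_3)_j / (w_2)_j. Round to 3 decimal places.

w1 = Pv₀ = (5, 7, 1)
w2 = Pw1 = (38, 70, 43)
w3 = Pw2 = (479, 685, 379)
Ratio at component: 685 / 70 = 9.786

λ ≈ 9.786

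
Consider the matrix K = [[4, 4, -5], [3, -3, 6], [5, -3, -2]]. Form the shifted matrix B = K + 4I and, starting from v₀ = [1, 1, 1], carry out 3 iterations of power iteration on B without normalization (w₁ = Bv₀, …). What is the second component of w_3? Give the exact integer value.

B = K + 4I has rows (8, 4, -5); (3, 1, 6); (5, -3, 2)
w1 = Bv₀ = (7, 10, 4)
w2 = Bw1 = (76, 55, 13)
w3 = Bw2 = (763, 361, 241)
Requested component of w3: 361

361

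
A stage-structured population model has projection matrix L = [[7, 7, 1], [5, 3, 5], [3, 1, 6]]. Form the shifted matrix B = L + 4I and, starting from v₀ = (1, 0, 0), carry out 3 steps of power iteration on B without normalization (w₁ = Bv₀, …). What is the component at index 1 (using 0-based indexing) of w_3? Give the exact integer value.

B = L + 4I has rows (11, 7, 1); (5, 7, 5); (3, 1, 10)
w1 = Bv₀ = (11, 5, 3)
w2 = Bw1 = (159, 105, 68)
w3 = Bw2 = (2552, 1870, 1262)
Requested component of w3: 1870

1870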